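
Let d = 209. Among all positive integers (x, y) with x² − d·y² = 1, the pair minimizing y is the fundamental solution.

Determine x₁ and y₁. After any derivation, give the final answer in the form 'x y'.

√209 = [14; 2,5,3,2,3,5,2,28, …], period ℓ=8 (even) → k=7
a_0=14:  p_0=14·1+0=14,  q_0=14·0+1=1
a_1=2:  p_1=2·14+1=29,  q_1=2·1+0=2
…
a_4=2:  p_4=2·506+159=1171,  q_4=2·35+11=81
a_5=3:  p_5=3·1171+506=4019,  q_5=3·81+35=278
a_6=5:  p_6=5·4019+1171=21266,  q_6=5·278+81=1471
a_7=2:  p_7=2·21266+4019=46551,  q_7=2·1471+278=3220
(x₁, y₁) = (46551, 3220);  46551² − 209·3220² = 1 ✓

46551 3220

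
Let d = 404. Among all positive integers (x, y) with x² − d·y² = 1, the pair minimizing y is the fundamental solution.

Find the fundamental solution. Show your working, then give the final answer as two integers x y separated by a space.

√404 → a₀=20, period (10,40); ℓ=2 even so k=1
i=0: a=20 ⇒ p=20, q=1
i=1: a=10 ⇒ p=201, q=10
→ (201, 10).  Check: 201²=40401, 404·10²=40400, difference 1.

201 10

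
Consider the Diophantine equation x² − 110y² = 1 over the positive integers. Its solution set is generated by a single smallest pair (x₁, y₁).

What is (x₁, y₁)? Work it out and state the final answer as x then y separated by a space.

√110 = [10; 2,20, …], period ℓ=2 (even) → k=1
step 0: (10, 1)  from 10·(1,0) + (0,1)
step 1: (21, 2)  from 2·(10,1) + (1,0)
(x₁, y₁) = (21, 2);  21² − 110·2² = 1 ✓

21 2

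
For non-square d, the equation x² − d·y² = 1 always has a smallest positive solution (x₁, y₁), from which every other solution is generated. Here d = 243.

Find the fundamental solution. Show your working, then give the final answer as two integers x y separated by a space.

[15; 1,1,2,3,15,3,2,1,1,30] for √243; ℓ=10 ⇒ convergent index 9
i=0: a=15 ⇒ p=15, q=1
…
i=5: a=15 ⇒ p=4053, q=260
…
i=7: a=2 ⇒ p=28901, q=1854
i=8: a=1 ⇒ p=41325, q=2651
i=9: a=1 ⇒ p=70226, q=4505
(x₁, y₁) = (70226, 4505);  70226² − 243·4505² = 1 ✓

70226 4505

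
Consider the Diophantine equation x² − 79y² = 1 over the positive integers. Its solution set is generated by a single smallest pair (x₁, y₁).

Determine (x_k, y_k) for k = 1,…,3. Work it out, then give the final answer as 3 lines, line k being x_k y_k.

80 9
12799 1440
2047760 230391

√79 = [8; 1,7,1,16, …], period ℓ=4 (even) → k=3
a_0=8:  p_0=8·1+0=8,  q_0=8·0+1=1
a_1=1:  p_1=1·8+1=9,  q_1=1·1+0=1
a_2=7:  p_2=7·9+8=71,  q_2=7·1+1=8
a_3=1:  p_3=1·71+9=80,  q_3=1·8+1=9
fundamental: x₁=80, y₁=9  (since 6400 − 79·81 = 1)
(x_2, y_2) = (80·80 + 79·9·9, 80·9 + 9·80) = (12799, 1440)
(x_3, y_3) = (80·12799 + 79·9·1440, 80·1440 + 9·12799) = (2047760, 230391)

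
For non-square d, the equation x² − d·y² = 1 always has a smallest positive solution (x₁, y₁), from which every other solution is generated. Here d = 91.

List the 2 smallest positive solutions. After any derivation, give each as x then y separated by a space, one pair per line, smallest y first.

1574 165
4954951 519420

[9; 1,1,5,1,5,1,1,18] for √91; ℓ=8 ⇒ convergent index 7
i=0: a=9 ⇒ p=9, q=1
i=1: a=1 ⇒ p=10, q=1
i=2: a=1 ⇒ p=19, q=2
i=3: a=5 ⇒ p=105, q=11
…
i=5: a=5 ⇒ p=725, q=76
i=6: a=1 ⇒ p=849, q=89
i=7: a=1 ⇒ p=1574, q=165
fundamental: x₁=1574, y₁=165  (since 2477476 − 91·27225 = 1)
n=2: (1574,165)∘(1574,165) = (1574·1574+91·165·165, 1574·165+165·1574) = (4954951,519420)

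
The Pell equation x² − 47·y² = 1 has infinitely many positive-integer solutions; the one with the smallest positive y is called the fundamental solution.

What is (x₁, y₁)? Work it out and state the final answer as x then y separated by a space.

d=47: √d = [6; 1,5,1,12] (ℓ=4, even), read p_3/q_3
k=0  a_k=6  p_k/q_k = 6/1
…
k=2  a_k=5  p_k/q_k = 41/6
k=3  a_k=1  p_k/q_k = 48/7
(x₁, y₁) = (48, 7);  48² − 47·7² = 1 ✓

48 7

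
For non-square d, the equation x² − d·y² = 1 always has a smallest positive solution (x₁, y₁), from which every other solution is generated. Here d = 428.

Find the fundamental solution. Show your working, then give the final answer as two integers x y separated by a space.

√428 = [20; 1,2,4,1,5,10,5,1,4,2,1,40, …], period ℓ=12 (even) → k=11
a_0=20:  p_0=20·1+0=20,  q_0=20·0+1=1
a_1=1:  p_1=1·20+1=21,  q_1=1·1+0=1
a_2=2:  p_2=2·21+20=62,  q_2=2·1+1=3
…
a_5=5:  p_5=5·331+269=1924,  q_5=5·16+13=93
a_6=10:  p_6=10·1924+331=19571,  q_6=10·93+16=946
a_7=5:  p_7=5·19571+1924=99779,  q_7=5·946+93=4823
…
a_10=2:  p_10=2·577179+119350=1273708,  q_10=2·27899+5769=61567
a_11=1:  p_11=1·1273708+577179=1850887,  q_11=1·61567+27899=89466
→ (1850887, 89466).  Check: 1850887²=3425782686769, 428·89466²=3425782686768, difference 1.

1850887 89466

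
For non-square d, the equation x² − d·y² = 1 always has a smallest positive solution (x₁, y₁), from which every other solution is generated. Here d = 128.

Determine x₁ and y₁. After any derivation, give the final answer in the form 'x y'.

d=128: √d = [11; 3,5,3,22] (ℓ=4, even), read p_3/q_3
k=0  a_k=11  p_k/q_k = 11/1
…
k=2  a_k=5  p_k/q_k = 181/16
k=3  a_k=3  p_k/q_k = 577/51
(x₁, y₁) = (577, 51);  577² − 128·51² = 1 ✓

577 51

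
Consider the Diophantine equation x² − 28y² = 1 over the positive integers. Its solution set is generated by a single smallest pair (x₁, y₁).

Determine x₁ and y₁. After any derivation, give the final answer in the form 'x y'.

127 24

d=28: √d = [5; 3,2,3,10] (ℓ=4, even), read p_3/q_3
k=0  a_k=5  p_k/q_k = 5/1
…
k=2  a_k=2  p_k/q_k = 37/7
k=3  a_k=3  p_k/q_k = 127/24
→ (127, 24).  Check: 127²=16129, 28·24²=16128, difference 1.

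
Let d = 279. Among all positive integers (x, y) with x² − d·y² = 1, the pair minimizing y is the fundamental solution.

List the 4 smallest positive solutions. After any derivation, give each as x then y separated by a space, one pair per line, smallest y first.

1520 91
4620799 276640
14047227440 840985509
42703566796801 2556595670720

[16; 1,2,2,1,2,2,1,32] for √279; ℓ=8 ⇒ convergent index 7
step 0: (16, 1)  from 16·(1,0) + (0,1)
step 1: (17, 1)  from 1·(16,1) + (1,0)
step 2: (50, 3)  from 2·(17,1) + (16,1)
step 3: (117, 7)  from 2·(50,3) + (17,1)
step 4: (167, 10)  from 1·(117,7) + (50,3)
…
step 6: (1069, 64)  from 2·(451,27) + (167,10)
step 7: (1520, 91)  from 1·(1069,64) + (451,27)
→ (1520, 91).  Check: 1520²=2310400, 279·91²=2310399, difference 1.
k=2:  x_2 = 1520·1520+279·91·91 = 4620799,  y_2 = 1520·91+91·1520 = 276640
k=3:  x_3 = 1520·4620799+279·91·276640 = 14047227440,  y_3 = 1520·276640+91·4620799 = 840985509
k=4:  x_4 = 1520·14047227440+279·91·840985509 = 42703566796801,  y_4 = 1520·840985509+91·14047227440 = 2556595670720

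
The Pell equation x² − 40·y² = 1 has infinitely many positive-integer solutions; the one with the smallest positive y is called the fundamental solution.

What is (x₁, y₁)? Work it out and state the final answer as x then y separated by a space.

[6; 3,12] for √40; ℓ=2 ⇒ convergent index 1
a_0=6:  p_0=6·1+0=6,  q_0=6·0+1=1
a_1=3:  p_1=3·6+1=19,  q_1=3·1+0=3
fundamental: x₁=19, y₁=3  (since 361 − 40·9 = 1)

19 3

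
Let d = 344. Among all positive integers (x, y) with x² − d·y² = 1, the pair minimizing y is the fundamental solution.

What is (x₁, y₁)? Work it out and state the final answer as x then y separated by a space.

10405 561

√344 → a₀=18, period (1,1,4,1,3,1,4,1,1,36); ℓ=10 even so k=9
k=0  a_k=18  p_k/q_k = 18/1
k=1  a_k=1  p_k/q_k = 19/1
…
k=5  a_k=3  p_k/q_k = 779/42
k=6  a_k=1  p_k/q_k = 983/53
k=7  a_k=4  p_k/q_k = 4711/254
k=8  a_k=1  p_k/q_k = 5694/307
k=9  a_k=1  p_k/q_k = 10405/561
fundamental: x₁=10405, y₁=561  (since 108264025 − 344·314721 = 1)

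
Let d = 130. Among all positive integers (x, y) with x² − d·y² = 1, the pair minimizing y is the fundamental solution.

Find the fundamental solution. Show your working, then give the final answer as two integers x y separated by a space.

6499 570

√130 = [11; 2,2,22, …], period ℓ=3 (odd) → k=5
k=0  a_k=11  p_k/q_k = 11/1
…
k=4  a_k=2  p_k/q_k = 2611/229
k=5  a_k=2  p_k/q_k = 6499/570
fundamental: x₁=6499, y₁=570  (since 42237001 − 130·324900 = 1)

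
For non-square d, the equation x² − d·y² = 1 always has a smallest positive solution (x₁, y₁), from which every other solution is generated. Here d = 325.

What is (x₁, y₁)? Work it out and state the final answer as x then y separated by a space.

√325 = [18; 36, …], period ℓ=1 (odd) → k=1
a_0=18:  p_0=18·1+0=18,  q_0=18·0+1=1
a_1=36:  p_1=36·18+1=649,  q_1=36·1+0=36
(x₁, y₁) = (649, 36);  649² − 325·36² = 1 ✓

649 36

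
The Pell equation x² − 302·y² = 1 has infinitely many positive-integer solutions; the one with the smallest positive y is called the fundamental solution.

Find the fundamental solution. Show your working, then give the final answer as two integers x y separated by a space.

4276623 246092

[17; 2,1,1,1,4,…,1,2,34] for √302; ℓ=16 ⇒ convergent index 15
step 0: (17, 1)  from 17·(1,0) + (0,1)
step 1: (35, 2)  from 2·(17,1) + (1,0)
…
step 3: (87, 5)  from 1·(52,3) + (35,2)
step 4: (139, 8)  from 1·(87,5) + (52,3)
…
step 6: (1425, 82)  from 2·(643,37) + (139,8)
step 7: (2068, 119)  from 1·(1425,82) + (643,37)
step 8: (34513, 1986)  from 16·(2068,119) + (1425,82)
step 9: (36581, 2105)  from 1·(34513,1986) + (2068,119)
step 10: (107675, 6196)  from 2·(36581,2105) + (34513,1986)
step 11: (467281, 26889)  from 4·(107675,6196) + (36581,2105)
step 12: (574956, 33085)  from 1·(467281,26889) + (107675,6196)
…
step 14: (1617193, 93059)  from 1·(1042237,59974) + (574956,33085)
step 15: (4276623, 246092)  from 2·(1617193,93059) + (1042237,59974)
fundamental: x₁=4276623, y₁=246092  (since 18289504284129 − 302·60561272464 = 1)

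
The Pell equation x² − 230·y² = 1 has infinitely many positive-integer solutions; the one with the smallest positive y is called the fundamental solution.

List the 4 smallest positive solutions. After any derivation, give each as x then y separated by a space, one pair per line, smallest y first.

√230 → a₀=15, period (6,30); ℓ=2 even so k=1
i=0: a=15 ⇒ p=15, q=1
i=1: a=6 ⇒ p=91, q=6
(x₁, y₁) = (91, 6);  91² − 230·6² = 1 ✓
n=2: (91,6)∘(91,6) = (91·91+230·6·6, 91·6+6·91) = (16561,1092)
n=3: (16561,1092)∘(91,6) = (91·16561+230·6·1092, 91·1092+6·16561) = (3014011,198738)
n=4: (3014011,198738)∘(91,6) = (91·3014011+230·6·198738, 91·198738+6·3014011) = (548533441,36169224)

91 6
16561 1092
3014011 198738
548533441 36169224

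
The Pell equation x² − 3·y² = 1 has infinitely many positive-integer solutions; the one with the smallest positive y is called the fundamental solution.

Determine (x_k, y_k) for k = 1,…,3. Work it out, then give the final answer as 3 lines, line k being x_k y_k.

√3 → a₀=1, period (1,2); ℓ=2 even so k=1
step 0: (1, 1)  from 1·(1,0) + (0,1)
step 1: (2, 1)  from 1·(1,1) + (1,0)
(x₁, y₁) = (2, 1);  2² − 3·1² = 1 ✓
(x_2, y_2) = (2·2 + 3·1·1, 2·1 + 1·2) = (7, 4)
(x_3, y_3) = (2·7 + 3·1·4, 2·4 + 1·7) = (26, 15)

2 1
7 4
26 15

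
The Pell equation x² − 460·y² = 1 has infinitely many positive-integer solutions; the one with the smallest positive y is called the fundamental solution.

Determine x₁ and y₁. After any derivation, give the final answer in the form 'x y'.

2535751 118230

√460 → a₀=21, period (2,4,3,1,2,10,2,1,3,4,2,42); ℓ=12 even so k=11
k=0  a_k=21  p_k/q_k = 21/1
k=1  a_k=2  p_k/q_k = 43/2
…
k=4  a_k=1  p_k/q_k = 815/38
…
k=6  a_k=10  p_k/q_k = 23335/1088
…
k=8  a_k=1  p_k/q_k = 72257/3369
…
k=10  a_k=4  p_k/q_k = 1135029/52921
k=11  a_k=2  p_k/q_k = 2535751/118230
(x₁, y₁) = (2535751, 118230);  2535751² − 460·118230² = 1 ✓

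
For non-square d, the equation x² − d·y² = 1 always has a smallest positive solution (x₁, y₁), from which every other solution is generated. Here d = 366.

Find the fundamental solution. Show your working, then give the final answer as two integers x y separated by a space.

907925 47458

d=366: √d = [19; 7,1,1,1,2,12,2,1,1,1,7,38] (ℓ=12, even), read p_11/q_11
i=0: a=19 ⇒ p=19, q=1
i=1: a=7 ⇒ p=134, q=7
i=2: a=1 ⇒ p=153, q=8
i=3: a=1 ⇒ p=287, q=15
i=4: a=1 ⇒ p=440, q=23
i=5: a=2 ⇒ p=1167, q=61
i=6: a=12 ⇒ p=14444, q=755
i=7: a=2 ⇒ p=30055, q=1571
i=8: a=1 ⇒ p=44499, q=2326
i=9: a=1 ⇒ p=74554, q=3897
i=10: a=1 ⇒ p=119053, q=6223
i=11: a=7 ⇒ p=907925, q=47458
(x₁, y₁) = (907925, 47458);  907925² − 366·47458² = 1 ✓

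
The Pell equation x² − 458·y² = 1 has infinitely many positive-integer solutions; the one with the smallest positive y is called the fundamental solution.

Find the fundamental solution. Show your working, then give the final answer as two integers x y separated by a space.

[21; 2,2,42] for √458; ℓ=3 ⇒ convergent index 5
i=0: a=21 ⇒ p=21, q=1
i=1: a=2 ⇒ p=43, q=2
i=2: a=2 ⇒ p=107, q=5
i=3: a=42 ⇒ p=4537, q=212
i=4: a=2 ⇒ p=9181, q=429
i=5: a=2 ⇒ p=22899, q=1070
fundamental: x₁=22899, y₁=1070  (since 524364201 − 458·1144900 = 1)

22899 1070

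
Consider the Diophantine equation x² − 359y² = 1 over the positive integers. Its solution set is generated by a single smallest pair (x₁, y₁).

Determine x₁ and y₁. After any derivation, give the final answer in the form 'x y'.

√359 → a₀=18, period (1,17,1,36); ℓ=4 even so k=3
k=0  a_k=18  p_k/q_k = 18/1
…
k=2  a_k=17  p_k/q_k = 341/18
k=3  a_k=1  p_k/q_k = 360/19
(x₁, y₁) = (360, 19);  360² − 359·19² = 1 ✓

360 19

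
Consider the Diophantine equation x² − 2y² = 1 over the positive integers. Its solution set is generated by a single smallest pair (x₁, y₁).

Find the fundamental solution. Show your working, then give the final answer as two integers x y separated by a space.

[1; 2] for √2; ℓ=1 ⇒ convergent index 1
a_0=1:  p_0=1·1+0=1,  q_0=1·0+1=1
a_1=2:  p_1=2·1+1=3,  q_1=2·1+0=2
→ (3, 2).  Check: 3²=9, 2·2²=8, difference 1.

3 2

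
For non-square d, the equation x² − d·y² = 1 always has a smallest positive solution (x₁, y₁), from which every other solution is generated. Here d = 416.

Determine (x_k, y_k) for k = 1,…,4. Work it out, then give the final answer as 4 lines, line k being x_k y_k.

5201 255
54100801 2652510
562756526801 27591408765
5853793337683201 287005831321020

d=416: √d = [20; 2,1,1,9,1,1,2,40] (ℓ=8, even), read p_7/q_7
k=0  a_k=20  p_k/q_k = 20/1
k=1  a_k=2  p_k/q_k = 41/2
…
k=3  a_k=1  p_k/q_k = 102/5
k=4  a_k=9  p_k/q_k = 979/48
…
k=6  a_k=1  p_k/q_k = 2060/101
k=7  a_k=2  p_k/q_k = 5201/255
fundamental: x₁=5201, y₁=255  (since 27050401 − 416·65025 = 1)
(x_2, y_2) = (5201·5201 + 416·255·255, 5201·255 + 255·5201) = (54100801, 2652510)
(x_3, y_3) = (5201·54100801 + 416·255·2652510, 5201·2652510 + 255·54100801) = (562756526801, 27591408765)
(x_4, y_4) = (5201·562756526801 + 416·255·27591408765, 5201·27591408765 + 255·562756526801) = (5853793337683201, 287005831321020)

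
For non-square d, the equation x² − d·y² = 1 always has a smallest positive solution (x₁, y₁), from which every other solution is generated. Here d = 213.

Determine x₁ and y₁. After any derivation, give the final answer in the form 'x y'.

√213 = [14; 1,1,2,6,1,8,1,6,2,1,1,28, …], period ℓ=12 (even) → k=11
i=0: a=14 ⇒ p=14, q=1
i=1: a=1 ⇒ p=15, q=1
i=2: a=1 ⇒ p=29, q=2
i=3: a=2 ⇒ p=73, q=5
…
i=6: a=8 ⇒ p=4787, q=328
i=7: a=1 ⇒ p=5327, q=365
i=8: a=6 ⇒ p=36749, q=2518
…
i=10: a=1 ⇒ p=115574, q=7919
i=11: a=1 ⇒ p=194399, q=13320
(x₁, y₁) = (194399, 13320);  194399² − 213·13320² = 1 ✓

194399 13320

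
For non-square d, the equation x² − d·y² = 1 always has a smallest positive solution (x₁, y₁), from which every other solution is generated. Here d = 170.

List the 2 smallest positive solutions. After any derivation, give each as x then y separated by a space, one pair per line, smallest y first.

√170 = [13; 26, …], period ℓ=1 (odd) → k=1
step 0: (13, 1)  from 13·(1,0) + (0,1)
step 1: (339, 26)  from 26·(13,1) + (1,0)
fundamental: x₁=339, y₁=26  (since 114921 − 170·676 = 1)
(x_2, y_2) = (339·339 + 170·26·26, 339·26 + 26·339) = (229841, 17628)

339 26
229841 17628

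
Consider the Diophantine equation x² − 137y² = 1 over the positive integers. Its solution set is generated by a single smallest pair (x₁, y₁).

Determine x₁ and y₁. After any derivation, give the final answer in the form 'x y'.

√137 = [11; 1,2,2,1,1,2,2,1,22, …], period ℓ=9 (odd) → k=17
i=0: a=11 ⇒ p=11, q=1
i=1: a=1 ⇒ p=12, q=1
i=2: a=2 ⇒ p=35, q=3
i=3: a=2 ⇒ p=82, q=7
i=4: a=1 ⇒ p=117, q=10
…
i=8: a=1 ⇒ p=1744, q=149
…
i=11: a=2 ⇒ p=122279, q=10447
i=12: a=2 ⇒ p=285899, q=24426
i=13: a=1 ⇒ p=408178, q=34873
i=14: a=1 ⇒ p=694077, q=59299
i=15: a=2 ⇒ p=1796332, q=153471
i=16: a=2 ⇒ p=4286741, q=366241
i=17: a=1 ⇒ p=6083073, q=519712
fundamental: x₁=6083073, y₁=519712  (since 37003777123329 − 137·270100562944 = 1)

6083073 519712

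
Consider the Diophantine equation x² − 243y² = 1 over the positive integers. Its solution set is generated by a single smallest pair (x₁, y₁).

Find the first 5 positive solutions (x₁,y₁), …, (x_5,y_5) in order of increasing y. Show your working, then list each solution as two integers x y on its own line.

70226 4505
9863382151 632736260
1385331749802026 88869073185015
194572614913330773601 12481839066348990520
27328112908421802064005626 1753099260457979343330025

d=243: √d = [15; 1,1,2,3,15,3,2,1,1,30] (ℓ=10, even), read p_9/q_9
i=0: a=15 ⇒ p=15, q=1
i=1: a=1 ⇒ p=16, q=1
…
i=5: a=15 ⇒ p=4053, q=260
…
i=7: a=2 ⇒ p=28901, q=1854
i=8: a=1 ⇒ p=41325, q=2651
i=9: a=1 ⇒ p=70226, q=4505
fundamental: x₁=70226, y₁=4505  (since 4931691076 − 243·20295025 = 1)
(x_2, y_2) = (70226·70226 + 243·4505·4505, 70226·4505 + 4505·70226) = (9863382151, 632736260)
(x_3, y_3) = (70226·9863382151 + 243·4505·632736260, 70226·632736260 + 4505·9863382151) = (1385331749802026, 88869073185015)
(x_4, y_4) = (70226·1385331749802026 + 243·4505·88869073185015, 70226·88869073185015 + 4505·1385331749802026) = (194572614913330773601, 12481839066348990520)
(x_5, y_5) = (70226·194572614913330773601 + 243·4505·12481839066348990520, 70226·12481839066348990520 + 4505·194572614913330773601) = (27328112908421802064005626, 1753099260457979343330025)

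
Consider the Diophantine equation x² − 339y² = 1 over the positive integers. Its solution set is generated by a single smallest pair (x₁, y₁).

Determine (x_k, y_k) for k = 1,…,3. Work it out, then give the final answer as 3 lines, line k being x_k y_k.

97970 5321
19196241799 1042596740
3761311617998090 204286405230279

√339 → a₀=18, period (2,2,2,1,17,1,2,2,2,36); ℓ=10 even so k=9
i=0: a=18 ⇒ p=18, q=1
i=1: a=2 ⇒ p=37, q=2
i=2: a=2 ⇒ p=92, q=5
i=3: a=2 ⇒ p=221, q=12
i=4: a=1 ⇒ p=313, q=17
i=5: a=17 ⇒ p=5542, q=301
i=6: a=1 ⇒ p=5855, q=318
…
i=8: a=2 ⇒ p=40359, q=2192
i=9: a=2 ⇒ p=97970, q=5321
→ (97970, 5321).  Check: 97970²=9598120900, 339·5321²=9598120899, difference 1.
k=2:  x_2 = 97970·97970+339·5321·5321 = 19196241799,  y_2 = 97970·5321+5321·97970 = 1042596740
k=3:  x_3 = 97970·19196241799+339·5321·1042596740 = 3761311617998090,  y_3 = 97970·1042596740+5321·19196241799 = 204286405230279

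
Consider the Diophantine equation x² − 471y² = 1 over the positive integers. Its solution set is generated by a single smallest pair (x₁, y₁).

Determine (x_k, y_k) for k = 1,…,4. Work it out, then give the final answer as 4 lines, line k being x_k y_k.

7838695 361188
122890278606049 5662485139320
1926598824915678693415 88772987898323613612
30204041151744689101078780801 1391728752747293974319493360

√471 = [21; 1,2,2,1,3,…,2,1,42, …], period ℓ=14 (even) → k=13
k=0  a_k=21  p_k/q_k = 21/1
k=1  a_k=1  p_k/q_k = 22/1
k=2  a_k=2  p_k/q_k = 65/3
k=3  a_k=2  p_k/q_k = 152/7
k=4  a_k=1  p_k/q_k = 217/10
k=5  a_k=3  p_k/q_k = 803/37
k=6  a_k=4  p_k/q_k = 3429/158
k=7  a_k=14  p_k/q_k = 48809/2249
k=8  a_k=4  p_k/q_k = 198665/9154
k=9  a_k=3  p_k/q_k = 644804/29711
k=10  a_k=1  p_k/q_k = 843469/38865
k=11  a_k=2  p_k/q_k = 2331742/107441
k=12  a_k=2  p_k/q_k = 5506953/253747
k=13  a_k=1  p_k/q_k = 7838695/361188
→ (7838695, 361188).  Check: 7838695²=61445139303025, 471·361188²=61445139303024, difference 1.
(x_2, y_2) = (7838695·7838695 + 471·361188·361188, 7838695·361188 + 361188·7838695) = (122890278606049, 5662485139320)
(x_3, y_3) = (7838695·122890278606049 + 471·361188·5662485139320, 7838695·5662485139320 + 361188·122890278606049) = (1926598824915678693415, 88772987898323613612)
(x_4, y_4) = (7838695·1926598824915678693415 + 471·361188·88772987898323613612, 7838695·88772987898323613612 + 361188·1926598824915678693415) = (30204041151744689101078780801, 1391728752747293974319493360)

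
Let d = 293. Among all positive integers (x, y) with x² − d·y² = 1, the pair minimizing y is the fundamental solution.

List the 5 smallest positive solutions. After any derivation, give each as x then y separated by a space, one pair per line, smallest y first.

[17; 8,1,1,8,34] for √293; ℓ=5 ⇒ convergent index 9
a_0=17:  p_0=17·1+0=17,  q_0=17·0+1=1
a_1=8:  p_1=8·17+1=137,  q_1=8·1+0=8
a_2=1:  p_2=1·137+17=154,  q_2=1·8+1=9
…
a_4=8:  p_4=8·291+154=2482,  q_4=8·17+9=145
a_5=34:  p_5=34·2482+291=84679,  q_5=34·145+17=4947
a_6=8:  p_6=8·84679+2482=679914,  q_6=8·4947+145=39721
a_7=1:  p_7=1·679914+84679=764593,  q_7=1·39721+4947=44668
a_8=1:  p_8=1·764593+679914=1444507,  q_8=1·44668+39721=84389
a_9=8:  p_9=8·1444507+764593=12320649,  q_9=8·84389+44668=719780
(x₁, y₁) = (12320649, 719780);  12320649² − 293·719780² = 1 ✓
(12320649+719780√293)^2 = 303596783562401 + 17736313474440√293
(12320649+719780√293)^3 = 7481018815602612315849 + 437045785745090703340√293
(12320649+719780√293)^4 = 184342013978870716056521769601 + 10769375446188914321717060880√293
(12320649+719780√293)^5 = 4542426500373511536803322165613266249 + 265371389643423565052112223737518900√293

12320649 719780
303596783562401 17736313474440
7481018815602612315849 437045785745090703340
184342013978870716056521769601 10769375446188914321717060880
4542426500373511536803322165613266249 265371389643423565052112223737518900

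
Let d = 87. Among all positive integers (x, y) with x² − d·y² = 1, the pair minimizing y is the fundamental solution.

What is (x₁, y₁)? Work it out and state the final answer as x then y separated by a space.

28 3

√87 = [9; 3,18, …], period ℓ=2 (even) → k=1
i=0: a=9 ⇒ p=9, q=1
i=1: a=3 ⇒ p=28, q=3
→ (28, 3).  Check: 28²=784, 87·3²=783, difference 1.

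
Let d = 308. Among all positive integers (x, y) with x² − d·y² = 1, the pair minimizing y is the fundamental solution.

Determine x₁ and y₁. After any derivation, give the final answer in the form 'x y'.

351 20

[17; 1,1,4,1,1,34] for √308; ℓ=6 ⇒ convergent index 5
i=0: a=17 ⇒ p=17, q=1
…
i=4: a=1 ⇒ p=193, q=11
i=5: a=1 ⇒ p=351, q=20
→ (351, 20).  Check: 351²=123201, 308·20²=123200, difference 1.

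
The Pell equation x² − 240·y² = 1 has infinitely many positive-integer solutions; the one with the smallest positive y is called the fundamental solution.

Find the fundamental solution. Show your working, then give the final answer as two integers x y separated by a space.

31 2

√240 → a₀=15, period (2,30); ℓ=2 even so k=1
a_0=15:  p_0=15·1+0=15,  q_0=15·0+1=1
a_1=2:  p_1=2·15+1=31,  q_1=2·1+0=2
fundamental: x₁=31, y₁=2  (since 961 − 240·4 = 1)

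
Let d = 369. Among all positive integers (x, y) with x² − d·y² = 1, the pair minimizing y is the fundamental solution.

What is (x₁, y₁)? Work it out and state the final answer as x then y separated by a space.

8396801 437120

√369 = [19; 4,1,3,2,7,4,7,2,3,1,4,38, …], period ℓ=12 (even) → k=11
k=0  a_k=19  p_k/q_k = 19/1
k=1  a_k=4  p_k/q_k = 77/4
…
k=3  a_k=3  p_k/q_k = 365/19
k=4  a_k=2  p_k/q_k = 826/43
k=5  a_k=7  p_k/q_k = 6147/320
…
k=7  a_k=7  p_k/q_k = 184045/9581
k=8  a_k=2  p_k/q_k = 393504/20485
k=9  a_k=3  p_k/q_k = 1364557/71036
k=10  a_k=1  p_k/q_k = 1758061/91521
k=11  a_k=4  p_k/q_k = 8396801/437120
(x₁, y₁) = (8396801, 437120);  8396801² − 369·437120² = 1 ✓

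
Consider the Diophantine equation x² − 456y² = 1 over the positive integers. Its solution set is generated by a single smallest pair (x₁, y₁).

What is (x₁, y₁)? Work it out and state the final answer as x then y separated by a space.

1025 48

d=456: √d = [21; 2,1,4,1,2,42] (ℓ=6, even), read p_5/q_5
step 0: (21, 1)  from 21·(1,0) + (0,1)
step 1: (43, 2)  from 2·(21,1) + (1,0)
step 2: (64, 3)  from 1·(43,2) + (21,1)
…
step 4: (363, 17)  from 1·(299,14) + (64,3)
step 5: (1025, 48)  from 2·(363,17) + (299,14)
fundamental: x₁=1025, y₁=48  (since 1050625 − 456·2304 = 1)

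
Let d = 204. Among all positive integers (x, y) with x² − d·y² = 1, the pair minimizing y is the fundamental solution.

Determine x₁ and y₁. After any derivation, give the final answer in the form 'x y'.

4999 350

d=204: √d = [14; 3,1,1,6,1,1,3,28] (ℓ=8, even), read p_7/q_7
k=0  a_k=14  p_k/q_k = 14/1
…
k=5  a_k=1  p_k/q_k = 757/53
k=6  a_k=1  p_k/q_k = 1414/99
k=7  a_k=3  p_k/q_k = 4999/350
fundamental: x₁=4999, y₁=350  (since 24990001 − 204·122500 = 1)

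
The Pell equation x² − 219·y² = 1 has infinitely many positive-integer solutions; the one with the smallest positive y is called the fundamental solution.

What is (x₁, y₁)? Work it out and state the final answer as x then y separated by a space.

d=219: √d = [14; 1,3,1,28] (ℓ=4, even), read p_3/q_3
a_0=14:  p_0=14·1+0=14,  q_0=14·0+1=1
a_1=1:  p_1=1·14+1=15,  q_1=1·1+0=1
a_2=3:  p_2=3·15+14=59,  q_2=3·1+1=4
a_3=1:  p_3=1·59+15=74,  q_3=1·4+1=5
fundamental: x₁=74, y₁=5  (since 5476 − 219·25 = 1)

74 5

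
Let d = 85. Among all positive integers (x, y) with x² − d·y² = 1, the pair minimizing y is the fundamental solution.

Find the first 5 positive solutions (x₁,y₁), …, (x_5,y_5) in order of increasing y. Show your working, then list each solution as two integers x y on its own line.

285769 30996
163327842721 17715391848
93348068572789129 10125019625991228
53351968415791425367681 5786833466982059076816
30492677324331251603220874249 3307395226041867061019271780

[9; 4,1,1,4,18] for √85; ℓ=5 ⇒ convergent index 9
i=0: a=9 ⇒ p=9, q=1
…
i=2: a=1 ⇒ p=46, q=5
i=3: a=1 ⇒ p=83, q=9
i=4: a=4 ⇒ p=378, q=41
…
i=6: a=4 ⇒ p=27926, q=3029
i=7: a=1 ⇒ p=34813, q=3776
i=8: a=1 ⇒ p=62739, q=6805
i=9: a=4 ⇒ p=285769, q=30996
(x₁, y₁) = (285769, 30996);  285769² − 85·30996² = 1 ✓
n=2: (285769,30996)∘(285769,30996) = (285769·285769+85·30996·30996, 285769·30996+30996·285769) = (163327842721,17715391848)
n=3: (163327842721,17715391848)∘(285769,30996) = (285769·163327842721+85·30996·17715391848, 285769·17715391848+30996·163327842721) = (93348068572789129,10125019625991228)
n=4: (93348068572789129,10125019625991228)∘(285769,30996) = (285769·93348068572789129+85·30996·10125019625991228, 285769·10125019625991228+30996·93348068572789129) = (53351968415791425367681,5786833466982059076816)
n=5: (53351968415791425367681,5786833466982059076816)∘(285769,30996) = (285769·53351968415791425367681+85·30996·5786833466982059076816, 285769·5786833466982059076816+30996·53351968415791425367681) = (30492677324331251603220874249,3307395226041867061019271780)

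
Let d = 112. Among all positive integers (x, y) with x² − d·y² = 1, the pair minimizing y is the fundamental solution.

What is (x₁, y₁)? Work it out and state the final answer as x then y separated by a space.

√112 → a₀=10, period (1,1,2,1,1,20); ℓ=6 even so k=5
k=0  a_k=10  p_k/q_k = 10/1
…
k=4  a_k=1  p_k/q_k = 74/7
k=5  a_k=1  p_k/q_k = 127/12
(x₁, y₁) = (127, 12);  127² − 112·12² = 1 ✓

127 12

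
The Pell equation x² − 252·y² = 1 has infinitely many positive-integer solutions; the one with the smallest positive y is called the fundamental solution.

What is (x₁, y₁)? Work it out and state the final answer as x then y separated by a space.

127 8

[15; 1,6,1,30] for √252; ℓ=4 ⇒ convergent index 3
step 0: (15, 1)  from 15·(1,0) + (0,1)
…
step 2: (111, 7)  from 6·(16,1) + (15,1)
step 3: (127, 8)  from 1·(111,7) + (16,1)
(x₁, y₁) = (127, 8);  127² − 252·8² = 1 ✓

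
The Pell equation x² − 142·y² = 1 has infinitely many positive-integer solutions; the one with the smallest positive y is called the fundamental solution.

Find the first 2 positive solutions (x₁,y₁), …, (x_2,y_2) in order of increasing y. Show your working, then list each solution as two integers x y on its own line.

143 12
40897 3432

√142 → a₀=11, period (1,10,1,22); ℓ=4 even so k=3
i=0: a=11 ⇒ p=11, q=1
…
i=2: a=10 ⇒ p=131, q=11
i=3: a=1 ⇒ p=143, q=12
fundamental: x₁=143, y₁=12  (since 20449 − 142·144 = 1)
n=2: (143,12)∘(143,12) = (143·143+142·12·12, 143·12+12·143) = (40897,3432)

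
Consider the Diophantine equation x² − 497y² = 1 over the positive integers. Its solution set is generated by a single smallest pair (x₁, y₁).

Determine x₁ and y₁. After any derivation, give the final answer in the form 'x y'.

[22; 3,2,2,5,6,5,2,2,3,44] for √497; ℓ=10 ⇒ convergent index 9
k=0  a_k=22  p_k/q_k = 22/1
k=1  a_k=3  p_k/q_k = 67/3
k=2  a_k=2  p_k/q_k = 156/7
k=3  a_k=2  p_k/q_k = 379/17
…
k=5  a_k=6  p_k/q_k = 12685/569
k=6  a_k=5  p_k/q_k = 65476/2937
k=7  a_k=2  p_k/q_k = 143637/6443
k=8  a_k=2  p_k/q_k = 352750/15823
k=9  a_k=3  p_k/q_k = 1201887/53912
→ (1201887, 53912).  Check: 1201887²=1444532360769, 497·53912²=1444532360768, difference 1.

1201887 53912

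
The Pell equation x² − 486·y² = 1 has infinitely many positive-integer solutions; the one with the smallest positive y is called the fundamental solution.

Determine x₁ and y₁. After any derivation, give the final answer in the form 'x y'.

d=486: √d = [22; 22,44] (ℓ=2, even), read p_1/q_1
k=0  a_k=22  p_k/q_k = 22/1
k=1  a_k=22  p_k/q_k = 485/22
(x₁, y₁) = (485, 22);  485² − 486·22² = 1 ✓

485 22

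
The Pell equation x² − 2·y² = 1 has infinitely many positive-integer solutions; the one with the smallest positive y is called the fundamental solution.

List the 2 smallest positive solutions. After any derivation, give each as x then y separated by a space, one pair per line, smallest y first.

[1; 2] for √2; ℓ=1 ⇒ convergent index 1
k=0  a_k=1  p_k/q_k = 1/1
k=1  a_k=2  p_k/q_k = 3/2
(x₁, y₁) = (3, 2);  3² − 2·2² = 1 ✓
n=2: (3,2)∘(3,2) = (3·3+2·2·2, 3·2+2·3) = (17,12)

3 2
17 12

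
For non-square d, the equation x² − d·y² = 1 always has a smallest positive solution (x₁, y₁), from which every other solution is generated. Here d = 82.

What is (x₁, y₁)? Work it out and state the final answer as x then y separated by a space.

163 18

√82 = [9; 18, …], period ℓ=1 (odd) → k=1
k=0  a_k=9  p_k/q_k = 9/1
k=1  a_k=18  p_k/q_k = 163/18
fundamental: x₁=163, y₁=18  (since 26569 − 82·324 = 1)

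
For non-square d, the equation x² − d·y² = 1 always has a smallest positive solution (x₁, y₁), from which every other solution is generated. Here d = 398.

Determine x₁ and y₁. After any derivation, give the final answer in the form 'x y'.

d=398: √d = [19; 1,18,1,38] (ℓ=4, even), read p_3/q_3
step 0: (19, 1)  from 19·(1,0) + (0,1)
…
step 2: (379, 19)  from 18·(20,1) + (19,1)
step 3: (399, 20)  from 1·(379,19) + (20,1)
→ (399, 20).  Check: 399²=159201, 398·20²=159200, difference 1.

399 20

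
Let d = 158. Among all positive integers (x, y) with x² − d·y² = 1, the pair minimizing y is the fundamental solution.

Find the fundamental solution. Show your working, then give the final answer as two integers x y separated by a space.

√158 → a₀=12, period (1,1,3,12,3,1,1,24); ℓ=8 even so k=7
step 0: (12, 1)  from 12·(1,0) + (0,1)
…
step 3: (88, 7)  from 3·(25,2) + (13,1)
step 4: (1081, 86)  from 12·(88,7) + (25,2)
…
step 6: (4412, 351)  from 1·(3331,265) + (1081,86)
step 7: (7743, 616)  from 1·(4412,351) + (3331,265)
(x₁, y₁) = (7743, 616);  7743² − 158·616² = 1 ✓

7743 616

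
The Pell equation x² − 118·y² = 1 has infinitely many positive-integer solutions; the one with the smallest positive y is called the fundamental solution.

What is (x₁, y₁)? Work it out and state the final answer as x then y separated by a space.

[10; 1,6,3,2,10,2,3,6,1,20] for √118; ℓ=10 ⇒ convergent index 9
i=0: a=10 ⇒ p=10, q=1
i=1: a=1 ⇒ p=11, q=1
i=2: a=6 ⇒ p=76, q=7
i=3: a=3 ⇒ p=239, q=22
i=4: a=2 ⇒ p=554, q=51
…
i=7: a=3 ⇒ p=42115, q=3877
i=8: a=6 ⇒ p=264802, q=24377
i=9: a=1 ⇒ p=306917, q=28254
(x₁, y₁) = (306917, 28254);  306917² − 118·28254² = 1 ✓

306917 28254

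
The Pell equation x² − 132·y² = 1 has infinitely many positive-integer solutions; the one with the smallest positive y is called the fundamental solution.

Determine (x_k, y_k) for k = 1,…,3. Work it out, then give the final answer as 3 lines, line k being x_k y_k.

√132 → a₀=11, period (2,22); ℓ=2 even so k=1
k=0  a_k=11  p_k/q_k = 11/1
k=1  a_k=2  p_k/q_k = 23/2
(x₁, y₁) = (23, 2);  23² − 132·2² = 1 ✓
(x_2, y_2) = (23·23 + 132·2·2, 23·2 + 2·23) = (1057, 92)
(x_3, y_3) = (23·1057 + 132·2·92, 23·92 + 2·1057) = (48599, 4230)

23 2
1057 92
48599 4230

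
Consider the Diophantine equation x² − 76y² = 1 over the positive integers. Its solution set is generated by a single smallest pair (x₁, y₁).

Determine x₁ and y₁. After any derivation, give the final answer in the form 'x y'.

57799 6630

[8; 1,2,1,1,5,4,5,1,1,2,1,16] for √76; ℓ=12 ⇒ convergent index 11
step 0: (8, 1)  from 8·(1,0) + (0,1)
step 1: (9, 1)  from 1·(8,1) + (1,0)
step 2: (26, 3)  from 2·(9,1) + (8,1)
…
step 4: (61, 7)  from 1·(35,4) + (26,3)
step 5: (340, 39)  from 5·(61,7) + (35,4)
step 6: (1421, 163)  from 4·(340,39) + (61,7)
step 7: (7445, 854)  from 5·(1421,163) + (340,39)
step 8: (8866, 1017)  from 1·(7445,854) + (1421,163)
step 9: (16311, 1871)  from 1·(8866,1017) + (7445,854)
step 10: (41488, 4759)  from 2·(16311,1871) + (8866,1017)
step 11: (57799, 6630)  from 1·(41488,4759) + (16311,1871)
(x₁, y₁) = (57799, 6630);  57799² − 76·6630² = 1 ✓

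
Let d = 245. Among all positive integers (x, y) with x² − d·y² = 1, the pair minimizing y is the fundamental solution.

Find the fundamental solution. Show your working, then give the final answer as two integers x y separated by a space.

d=245: √d = [15; 1,1,1,7,6,7,1,1,1,30] (ℓ=10, even), read p_9/q_9
a_0=15:  p_0=15·1+0=15,  q_0=15·0+1=1
…
a_3=1:  p_3=1·31+16=47,  q_3=1·2+1=3
a_4=7:  p_4=7·47+31=360,  q_4=7·3+2=23
…
a_8=1:  p_8=1·18016+15809=33825,  q_8=1·1151+1010=2161
a_9=1:  p_9=1·33825+18016=51841,  q_9=1·2161+1151=3312
(x₁, y₁) = (51841, 3312);  51841² − 245·3312² = 1 ✓

51841 3312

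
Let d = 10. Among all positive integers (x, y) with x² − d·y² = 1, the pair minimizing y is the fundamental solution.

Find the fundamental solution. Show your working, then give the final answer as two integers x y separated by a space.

√10 → a₀=3, period (6); ℓ=1 odd so k=1
k=0  a_k=3  p_k/q_k = 3/1
k=1  a_k=6  p_k/q_k = 19/6
(x₁, y₁) = (19, 6);  19² − 10·6² = 1 ✓

19 6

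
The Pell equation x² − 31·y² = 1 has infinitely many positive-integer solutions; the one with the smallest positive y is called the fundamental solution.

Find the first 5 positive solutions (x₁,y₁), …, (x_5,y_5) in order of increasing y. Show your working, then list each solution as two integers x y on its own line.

1520 273
4620799 829920
14047227440 2522956527
42703566796801 7669787012160
129818829015047600 23316149994009873

√31 = [5; 1,1,3,5,3,1,1,10, …], period ℓ=8 (even) → k=7
i=0: a=5 ⇒ p=5, q=1
…
i=3: a=3 ⇒ p=39, q=7
…
i=5: a=3 ⇒ p=657, q=118
i=6: a=1 ⇒ p=863, q=155
i=7: a=1 ⇒ p=1520, q=273
fundamental: x₁=1520, y₁=273  (since 2310400 − 31·74529 = 1)
n=2: (1520,273)∘(1520,273) = (1520·1520+31·273·273, 1520·273+273·1520) = (4620799,829920)
n=3: (4620799,829920)∘(1520,273) = (1520·4620799+31·273·829920, 1520·829920+273·4620799) = (14047227440,2522956527)
n=4: (14047227440,2522956527)∘(1520,273) = (1520·14047227440+31·273·2522956527, 1520·2522956527+273·14047227440) = (42703566796801,7669787012160)
n=5: (42703566796801,7669787012160)∘(1520,273) = (1520·42703566796801+31·273·7669787012160, 1520·7669787012160+273·42703566796801) = (129818829015047600,23316149994009873)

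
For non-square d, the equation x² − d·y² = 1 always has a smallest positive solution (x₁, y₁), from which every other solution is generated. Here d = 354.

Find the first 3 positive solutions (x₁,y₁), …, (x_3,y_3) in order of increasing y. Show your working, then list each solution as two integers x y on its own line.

√354 → a₀=18, period (1,4,2,2,18,2,2,4,1,36); ℓ=10 even so k=9
step 0: (18, 1)  from 18·(1,0) + (0,1)
…
step 2: (94, 5)  from 4·(19,1) + (18,1)
step 3: (207, 11)  from 2·(94,5) + (19,1)
…
step 6: (19210, 1021)  from 2·(9351,497) + (508,27)
step 7: (47771, 2539)  from 2·(19210,1021) + (9351,497)
step 8: (210294, 11177)  from 4·(47771,2539) + (19210,1021)
step 9: (258065, 13716)  from 1·(210294,11177) + (47771,2539)
(x₁, y₁) = (258065, 13716);  258065² − 354·13716² = 1 ✓
n=2: (258065,13716)∘(258065,13716) = (258065·258065+354·13716·13716, 258065·13716+13716·258065) = (133195088449,7079239080)
n=3: (133195088449,7079239080)∘(258065,13716) = (258065·133195088449+354·13716·7079239080, 258065·7079239080+13716·133195088449) = (68745981000924305,3653807666346684)

258065 13716
133195088449 7079239080
68745981000924305 3653807666346684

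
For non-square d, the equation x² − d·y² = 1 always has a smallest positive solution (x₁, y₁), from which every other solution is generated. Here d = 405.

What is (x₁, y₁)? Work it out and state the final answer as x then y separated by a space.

161 8

√405 = [20; 8,40, …], period ℓ=2 (even) → k=1
step 0: (20, 1)  from 20·(1,0) + (0,1)
step 1: (161, 8)  from 8·(20,1) + (1,0)
fundamental: x₁=161, y₁=8  (since 25921 − 405·64 = 1)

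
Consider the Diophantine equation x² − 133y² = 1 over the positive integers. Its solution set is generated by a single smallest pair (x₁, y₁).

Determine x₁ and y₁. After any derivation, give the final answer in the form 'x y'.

√133 = [11; 1,1,7,5,1,…,1,1,22, …], period ℓ=16 (even) → k=15
i=0: a=11 ⇒ p=11, q=1
i=1: a=1 ⇒ p=12, q=1
i=2: a=1 ⇒ p=23, q=2
…
i=4: a=5 ⇒ p=888, q=77
i=5: a=1 ⇒ p=1061, q=92
i=6: a=1 ⇒ p=1949, q=169
i=7: a=1 ⇒ p=3010, q=261
i=8: a=2 ⇒ p=7969, q=691
…
i=10: a=1 ⇒ p=18948, q=1643
i=11: a=1 ⇒ p=29927, q=2595
…
i=13: a=7 ⇒ p=1210008, q=104921
i=14: a=1 ⇒ p=1378591, q=119539
i=15: a=1 ⇒ p=2588599, q=224460
(x₁, y₁) = (2588599, 224460);  2588599² − 133·224460² = 1 ✓

2588599 224460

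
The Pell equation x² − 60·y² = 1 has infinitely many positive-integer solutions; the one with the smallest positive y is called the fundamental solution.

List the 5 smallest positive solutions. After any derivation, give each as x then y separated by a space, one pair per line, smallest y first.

31 4
1921 248
119071 15372
7380481 952816
457470751 59059220

[7; 1,2,1,14] for √60; ℓ=4 ⇒ convergent index 3
i=0: a=7 ⇒ p=7, q=1
…
i=2: a=2 ⇒ p=23, q=3
i=3: a=1 ⇒ p=31, q=4
→ (31, 4).  Check: 31²=961, 60·4²=960, difference 1.
n=2: (31,4)∘(31,4) = (31·31+60·4·4, 31·4+4·31) = (1921,248)
n=3: (1921,248)∘(31,4) = (31·1921+60·4·248, 31·248+4·1921) = (119071,15372)
n=4: (119071,15372)∘(31,4) = (31·119071+60·4·15372, 31·15372+4·119071) = (7380481,952816)
n=5: (7380481,952816)∘(31,4) = (31·7380481+60·4·952816, 31·952816+4·7380481) = (457470751,59059220)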